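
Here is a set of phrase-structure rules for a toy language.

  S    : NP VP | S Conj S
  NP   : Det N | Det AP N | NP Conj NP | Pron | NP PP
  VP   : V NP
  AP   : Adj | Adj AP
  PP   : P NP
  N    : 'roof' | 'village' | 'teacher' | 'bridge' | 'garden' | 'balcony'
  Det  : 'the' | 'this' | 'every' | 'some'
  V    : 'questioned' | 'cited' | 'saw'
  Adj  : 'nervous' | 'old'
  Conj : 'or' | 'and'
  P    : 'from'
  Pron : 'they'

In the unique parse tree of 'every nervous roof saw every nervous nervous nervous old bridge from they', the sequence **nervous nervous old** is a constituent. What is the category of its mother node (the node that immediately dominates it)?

S
  NP
    Det: every
    AP
      Adj: nervous
    N: roof
  VP
    V: saw
    NP
      NP
        Det: every
        AP
          Adj: nervous
          AP
            Adj: nervous
            AP
              Adj: nervous
              AP
                Adj: old
        N: bridge
      PP
        P: from
        NP
          Pron: they
The span 'nervous nervous old' is the AP node built by AP → Adj AP.
Its mother is the AP built by AP → Adj AP.

AP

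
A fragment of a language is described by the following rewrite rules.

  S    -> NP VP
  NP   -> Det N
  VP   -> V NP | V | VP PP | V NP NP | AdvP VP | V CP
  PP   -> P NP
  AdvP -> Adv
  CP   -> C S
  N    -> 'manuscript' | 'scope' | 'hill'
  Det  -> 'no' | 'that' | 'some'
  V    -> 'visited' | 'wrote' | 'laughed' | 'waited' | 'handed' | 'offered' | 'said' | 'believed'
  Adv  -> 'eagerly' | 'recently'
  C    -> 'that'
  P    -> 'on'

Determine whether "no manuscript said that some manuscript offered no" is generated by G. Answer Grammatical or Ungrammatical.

For S → NP VP, the only prefix that parses as NP is 'no manuscript', but the remainder 'said that some manuscript offered no' is not a VP under these rules.

Ungrammatical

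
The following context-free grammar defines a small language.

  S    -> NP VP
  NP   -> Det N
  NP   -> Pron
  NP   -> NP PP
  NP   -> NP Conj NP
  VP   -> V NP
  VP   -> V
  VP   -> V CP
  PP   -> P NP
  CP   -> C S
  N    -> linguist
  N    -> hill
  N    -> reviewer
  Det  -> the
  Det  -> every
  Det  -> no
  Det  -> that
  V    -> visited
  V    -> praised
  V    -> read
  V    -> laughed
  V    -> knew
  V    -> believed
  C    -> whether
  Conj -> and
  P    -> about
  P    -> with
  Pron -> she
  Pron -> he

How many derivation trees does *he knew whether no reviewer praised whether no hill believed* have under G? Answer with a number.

[S [NP [Pron he]] [VP [V knew] [CP [C whether] [S [NP [Det no] [N reviewer]] [VP [V praised] [CP [C whether] [S [NP [Det no] [N hill]] [VP [V believed]]]]]]]]]
No rule offers an alternative attachment or grouping for any span, so this is the only derivation.

1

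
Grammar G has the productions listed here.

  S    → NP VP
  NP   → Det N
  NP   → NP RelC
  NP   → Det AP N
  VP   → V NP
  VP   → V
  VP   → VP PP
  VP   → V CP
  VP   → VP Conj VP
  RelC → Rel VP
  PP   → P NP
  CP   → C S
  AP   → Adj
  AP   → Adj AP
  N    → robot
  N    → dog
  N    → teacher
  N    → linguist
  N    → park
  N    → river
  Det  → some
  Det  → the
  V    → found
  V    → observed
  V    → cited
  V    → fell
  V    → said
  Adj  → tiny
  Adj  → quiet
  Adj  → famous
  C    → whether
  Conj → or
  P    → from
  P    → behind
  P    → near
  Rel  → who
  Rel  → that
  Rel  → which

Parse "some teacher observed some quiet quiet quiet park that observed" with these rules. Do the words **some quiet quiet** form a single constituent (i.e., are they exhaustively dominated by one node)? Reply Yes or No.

[S [NP [Det some] [N teacher]] [VP [V observed] [NP [NP [Det some] [AP [Adj quiet] [AP [Adj quiet] [AP [Adj quiet]]]] [N park]] [RelC [Rel that] [VP [V observed]]]]]]
The smallest constituent containing 'some quiet quiet' is the NP spanning 'some quiet quiet quiet park'; no single node in the tree dominates exactly the given words.

No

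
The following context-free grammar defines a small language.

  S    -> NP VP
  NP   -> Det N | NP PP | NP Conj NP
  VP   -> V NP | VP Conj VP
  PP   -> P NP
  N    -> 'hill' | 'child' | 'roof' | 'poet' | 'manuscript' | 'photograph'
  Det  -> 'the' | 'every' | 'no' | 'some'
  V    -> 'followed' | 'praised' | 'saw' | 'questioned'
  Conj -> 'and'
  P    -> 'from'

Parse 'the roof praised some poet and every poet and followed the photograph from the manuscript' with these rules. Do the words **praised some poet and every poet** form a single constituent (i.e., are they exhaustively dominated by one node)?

Yes

[S [NP [Det the] [N roof]] [VP [VP [V praised] [NP [NP [Det some] [N poet]] [Conj and] [NP [Det every] [N poet]]]] [Conj and] [VP [V followed] [NP [NP [Det the] [N photograph]] [PP [P from] [NP [Det the] [N manuscript]]]]]]]
The words 'praised some poet and every poet' are exhaustively dominated by a single VP node (built by VP → V NP), so they form a constituent.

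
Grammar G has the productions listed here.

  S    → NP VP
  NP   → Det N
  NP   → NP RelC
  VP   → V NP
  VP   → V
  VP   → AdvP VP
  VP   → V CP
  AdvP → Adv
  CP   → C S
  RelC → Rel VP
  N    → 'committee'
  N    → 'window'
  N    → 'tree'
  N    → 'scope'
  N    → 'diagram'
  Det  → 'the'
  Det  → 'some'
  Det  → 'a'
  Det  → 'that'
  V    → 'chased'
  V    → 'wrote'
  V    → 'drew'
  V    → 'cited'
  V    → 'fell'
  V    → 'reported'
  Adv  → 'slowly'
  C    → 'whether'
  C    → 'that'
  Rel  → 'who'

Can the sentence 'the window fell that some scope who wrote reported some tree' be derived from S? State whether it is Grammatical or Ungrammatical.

[S [NP [Det the] [N window]] [VP [V fell] [CP [C that] [S [NP [NP [Det some] [N scope]] [RelC [Rel who] [VP [V wrote]]]] [VP [V reported] [NP [Det some] [N tree]]]]]]]
The bracketing above is licensed at every node by one of the given productions, with S at the root.

Grammatical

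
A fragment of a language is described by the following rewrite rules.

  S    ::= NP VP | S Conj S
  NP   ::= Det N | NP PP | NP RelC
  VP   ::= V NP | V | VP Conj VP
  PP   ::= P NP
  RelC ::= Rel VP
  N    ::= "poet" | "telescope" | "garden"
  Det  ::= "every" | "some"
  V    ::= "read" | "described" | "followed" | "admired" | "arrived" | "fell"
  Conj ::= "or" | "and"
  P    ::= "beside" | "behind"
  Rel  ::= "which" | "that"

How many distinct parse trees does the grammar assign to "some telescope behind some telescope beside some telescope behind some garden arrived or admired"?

Two of the 5 distinct bracketings:
[S [NP [NP [Det some] [N telescope]] [PP [P behind] [NP [NP [Det some] [N telescope]] [PP [P beside] [NP [NP [Det some] [N telescope]] [PP [P behind] [NP [Det some] [N garden]]]]]]]] [VP [VP [V arrived]] [Conj or] [VP [V admired]]]]
[S [NP [NP [Det some] [N telescope]] [PP [P behind] [NP [NP [NP [Det some] [N telescope]] [PP [P beside] [NP [Det some] [N telescope]]]] [PP [P behind] [NP [Det some] [N garden]]]]]] [VP [VP [V arrived]] [Conj or] [VP [V admired]]]]
The trees differ in how a recursive rule is bracketed over the same span.

5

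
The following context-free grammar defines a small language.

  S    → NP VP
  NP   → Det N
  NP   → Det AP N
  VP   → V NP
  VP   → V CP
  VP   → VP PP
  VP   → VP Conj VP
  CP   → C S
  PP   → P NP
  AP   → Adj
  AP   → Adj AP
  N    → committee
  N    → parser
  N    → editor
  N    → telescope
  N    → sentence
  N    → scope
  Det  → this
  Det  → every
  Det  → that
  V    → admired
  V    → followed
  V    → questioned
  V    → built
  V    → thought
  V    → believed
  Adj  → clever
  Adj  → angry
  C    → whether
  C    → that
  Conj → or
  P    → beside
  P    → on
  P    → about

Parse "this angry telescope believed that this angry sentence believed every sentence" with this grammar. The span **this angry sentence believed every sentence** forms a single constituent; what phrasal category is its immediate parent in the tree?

[S [NP [Det this] [AP [Adj angry]] [N telescope]] [VP [V believed] [CP [C that] [S [NP [Det this] [AP [Adj angry]] [N sentence]] [VP [V believed] [NP [Det every] [N sentence]]]]]]]
The span 'this angry sentence believed every sentence' is the S node built by S → NP VP.
Its mother is the CP built by CP → C S.

CP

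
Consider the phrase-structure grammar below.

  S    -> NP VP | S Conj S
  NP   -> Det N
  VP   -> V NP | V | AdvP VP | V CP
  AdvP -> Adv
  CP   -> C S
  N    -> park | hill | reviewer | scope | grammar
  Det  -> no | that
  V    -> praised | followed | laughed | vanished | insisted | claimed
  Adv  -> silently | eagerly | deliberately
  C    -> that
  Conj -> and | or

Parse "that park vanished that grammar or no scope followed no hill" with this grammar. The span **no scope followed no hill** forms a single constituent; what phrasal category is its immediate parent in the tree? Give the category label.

S

S
  S
    NP
      Det: that
      N: park
    VP
      V: vanished
      NP
        Det: that
        N: grammar
  Conj: or
  S
    NP
      Det: no
      N: scope
    VP
      V: followed
      NP
        Det: no
        N: hill
The span 'no scope followed no hill' is the S node built by S → NP VP.
Its mother is the S built by S → S Conj S.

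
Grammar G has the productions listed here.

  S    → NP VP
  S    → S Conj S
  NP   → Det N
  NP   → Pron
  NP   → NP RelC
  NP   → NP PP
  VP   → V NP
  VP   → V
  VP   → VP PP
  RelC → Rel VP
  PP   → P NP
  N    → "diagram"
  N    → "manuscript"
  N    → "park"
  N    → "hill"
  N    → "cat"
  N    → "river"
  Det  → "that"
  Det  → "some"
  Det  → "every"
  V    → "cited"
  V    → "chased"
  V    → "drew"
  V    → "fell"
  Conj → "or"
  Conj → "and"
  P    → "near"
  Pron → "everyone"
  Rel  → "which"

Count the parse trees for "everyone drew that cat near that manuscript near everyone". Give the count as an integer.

Two of the 5 distinct bracketings:
[S [NP [Pron everyone]] [VP [V drew] [NP [NP [Det that] [N cat]] [PP [P near] [NP [NP [Det that] [N manuscript]] [PP [P near] [NP [Pron everyone]]]]]]]]
[S [NP [Pron everyone]] [VP [V drew] [NP [NP [NP [Det that] [N cat]] [PP [P near] [NP [Det that] [N manuscript]]]] [PP [P near] [NP [Pron everyone]]]]]]
The trees differ in how a recursive rule is bracketed over the same span.

5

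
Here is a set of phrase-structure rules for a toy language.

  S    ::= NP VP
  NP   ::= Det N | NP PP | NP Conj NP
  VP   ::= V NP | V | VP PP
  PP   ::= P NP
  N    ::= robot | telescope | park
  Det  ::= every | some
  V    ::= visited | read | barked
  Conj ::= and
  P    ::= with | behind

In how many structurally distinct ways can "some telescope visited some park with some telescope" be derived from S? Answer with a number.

The two bracketings:
[S [NP [Det some] [N telescope]] [VP [V visited] [NP [NP [Det some] [N park]] [PP [P with] [NP [Det some] [N telescope]]]]]]
[S [NP [Det some] [N telescope]] [VP [VP [V visited] [NP [Det some] [N park]]] [PP [P with] [NP [Det some] [N telescope]]]]]
The difference turns on whether NP → NP PP is used at the relevant span, versus an alternative expansion of NP.

2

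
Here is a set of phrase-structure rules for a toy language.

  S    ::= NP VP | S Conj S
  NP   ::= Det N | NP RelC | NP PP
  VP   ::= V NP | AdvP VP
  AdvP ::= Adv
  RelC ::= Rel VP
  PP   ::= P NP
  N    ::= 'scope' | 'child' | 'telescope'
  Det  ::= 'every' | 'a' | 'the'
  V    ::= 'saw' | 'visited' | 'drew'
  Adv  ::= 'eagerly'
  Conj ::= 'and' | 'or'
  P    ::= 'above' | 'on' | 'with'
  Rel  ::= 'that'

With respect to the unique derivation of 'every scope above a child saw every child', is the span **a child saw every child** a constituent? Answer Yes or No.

No

[S [NP [NP [Det every] [N scope]] [PP [P above] [NP [Det a] [N child]]]] [VP [V saw] [NP [Det every] [N child]]]]
The smallest constituent containing 'a child saw every child' is the S spanning 'every scope above a child saw every child'; no single node in the tree dominates exactly the given words.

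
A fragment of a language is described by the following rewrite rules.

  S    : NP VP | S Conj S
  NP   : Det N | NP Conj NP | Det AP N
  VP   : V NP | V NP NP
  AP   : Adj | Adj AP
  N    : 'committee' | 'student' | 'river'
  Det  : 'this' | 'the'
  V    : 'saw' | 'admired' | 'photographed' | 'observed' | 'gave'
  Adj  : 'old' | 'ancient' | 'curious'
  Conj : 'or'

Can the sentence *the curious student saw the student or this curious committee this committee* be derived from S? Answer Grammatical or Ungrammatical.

Grammatical

[S [NP [Det the] [AP [Adj curious]] [N student]] [VP [V saw] [NP [NP [Det the] [N student]] [Conj or] [NP [Det this] [AP [Adj curious]] [N committee]]] [NP [Det this] [N committee]]]]
Each bracket corresponds to one application of a listed rule, so the string is derivable from S.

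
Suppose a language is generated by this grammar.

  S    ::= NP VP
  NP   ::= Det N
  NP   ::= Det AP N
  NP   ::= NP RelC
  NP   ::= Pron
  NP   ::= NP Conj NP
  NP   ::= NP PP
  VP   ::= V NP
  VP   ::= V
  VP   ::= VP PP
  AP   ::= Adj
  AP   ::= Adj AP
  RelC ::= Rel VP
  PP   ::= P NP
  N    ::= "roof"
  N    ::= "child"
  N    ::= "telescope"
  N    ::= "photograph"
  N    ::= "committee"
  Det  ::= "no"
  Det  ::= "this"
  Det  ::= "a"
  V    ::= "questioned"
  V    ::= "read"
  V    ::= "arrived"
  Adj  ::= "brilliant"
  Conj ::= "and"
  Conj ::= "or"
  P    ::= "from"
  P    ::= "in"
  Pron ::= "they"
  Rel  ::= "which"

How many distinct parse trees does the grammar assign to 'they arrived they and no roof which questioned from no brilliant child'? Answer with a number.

Two of the 7 distinct bracketings:
[S [NP [Pron they]] [VP [V arrived] [NP [NP [NP [Pron they]] [Conj and] [NP [Det no] [N roof]]] [RelC [Rel which] [VP [VP [V questioned]] [PP [P from] [NP [Det no] [AP [Adj brilliant]] [N child]]]]]]]]
[S [NP [Pron they]] [VP [V arrived] [NP [NP [Pron they]] [Conj and] [NP [NP [Det no] [N roof]] [RelC [Rel which] [VP [VP [V questioned]] [PP [P from] [NP [Det no] [AP [Adj brilliant]] [N child]]]]]]]]]
The trees differ in how a recursive rule is bracketed over the same span.

7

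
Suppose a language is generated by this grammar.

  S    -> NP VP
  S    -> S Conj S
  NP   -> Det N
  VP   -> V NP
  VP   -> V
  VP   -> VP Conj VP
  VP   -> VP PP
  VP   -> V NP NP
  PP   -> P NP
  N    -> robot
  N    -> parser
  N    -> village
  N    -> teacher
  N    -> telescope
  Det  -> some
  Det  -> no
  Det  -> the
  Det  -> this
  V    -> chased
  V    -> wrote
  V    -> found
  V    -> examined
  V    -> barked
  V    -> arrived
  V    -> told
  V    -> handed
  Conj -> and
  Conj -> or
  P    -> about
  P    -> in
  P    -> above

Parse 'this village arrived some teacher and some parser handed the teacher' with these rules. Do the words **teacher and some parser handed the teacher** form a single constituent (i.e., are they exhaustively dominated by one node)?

No

[S [S [NP [Det this] [N village]] [VP [V arrived] [NP [Det some] [N teacher]]]] [Conj and] [S [NP [Det some] [N parser]] [VP [V handed] [NP [Det the] [N teacher]]]]]
The smallest constituent containing 'teacher and some parser handed the teacher' is the S spanning 'this village arrived some teacher and some parser handed the teacher'; no single node in the tree dominates exactly the given words.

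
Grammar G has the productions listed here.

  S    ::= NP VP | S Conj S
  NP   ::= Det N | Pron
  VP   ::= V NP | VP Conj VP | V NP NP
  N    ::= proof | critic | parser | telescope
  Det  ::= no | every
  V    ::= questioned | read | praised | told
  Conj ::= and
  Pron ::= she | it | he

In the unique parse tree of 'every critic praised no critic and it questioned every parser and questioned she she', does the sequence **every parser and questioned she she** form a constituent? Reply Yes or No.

No

[S [S [NP [Det every] [N critic]] [VP [V praised] [NP [Det no] [N critic]]]] [Conj and] [S [NP [Pron it]] [VP [VP [V questioned] [NP [Det every] [N parser]]] [Conj and] [VP [V questioned] [NP [Pron she]] [NP [Pron she]]]]]]
The smallest constituent containing 'every parser and questioned she she' is the VP spanning 'questioned every parser and questioned she she'; no single node in the tree dominates exactly the given words.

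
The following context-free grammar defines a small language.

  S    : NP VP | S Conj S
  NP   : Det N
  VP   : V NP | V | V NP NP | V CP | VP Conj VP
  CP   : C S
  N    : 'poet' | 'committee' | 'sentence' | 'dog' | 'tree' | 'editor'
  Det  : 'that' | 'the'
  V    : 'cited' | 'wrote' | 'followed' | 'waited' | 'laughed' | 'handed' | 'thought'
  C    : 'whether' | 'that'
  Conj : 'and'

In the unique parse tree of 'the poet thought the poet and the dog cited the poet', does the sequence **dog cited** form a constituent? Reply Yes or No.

No

[S [S [NP [Det the] [N poet]] [VP [V thought] [NP [Det the] [N poet]]]] [Conj and] [S [NP [Det the] [N dog]] [VP [V cited] [NP [Det the] [N poet]]]]]
The smallest constituent containing 'dog cited' is the S spanning 'the dog cited the poet'; no single node in the tree dominates exactly the given words.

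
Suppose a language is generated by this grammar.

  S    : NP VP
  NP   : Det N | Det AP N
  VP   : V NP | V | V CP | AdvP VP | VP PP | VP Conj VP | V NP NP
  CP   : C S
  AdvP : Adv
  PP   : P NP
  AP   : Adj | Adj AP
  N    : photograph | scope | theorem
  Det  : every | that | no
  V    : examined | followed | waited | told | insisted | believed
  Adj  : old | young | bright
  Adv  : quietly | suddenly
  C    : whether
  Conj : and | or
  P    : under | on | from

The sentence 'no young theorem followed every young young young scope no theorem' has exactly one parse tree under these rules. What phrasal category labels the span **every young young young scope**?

NP

[S [NP [Det no] [AP [Adj young]] [N theorem]] [VP [V followed] [NP [Det every] [AP [Adj young] [AP [Adj young] [AP [Adj young]]]] [N scope]] [NP [Det no] [N theorem]]]]
The span 'every young young young scope' is the NP node built by NP → Det AP N.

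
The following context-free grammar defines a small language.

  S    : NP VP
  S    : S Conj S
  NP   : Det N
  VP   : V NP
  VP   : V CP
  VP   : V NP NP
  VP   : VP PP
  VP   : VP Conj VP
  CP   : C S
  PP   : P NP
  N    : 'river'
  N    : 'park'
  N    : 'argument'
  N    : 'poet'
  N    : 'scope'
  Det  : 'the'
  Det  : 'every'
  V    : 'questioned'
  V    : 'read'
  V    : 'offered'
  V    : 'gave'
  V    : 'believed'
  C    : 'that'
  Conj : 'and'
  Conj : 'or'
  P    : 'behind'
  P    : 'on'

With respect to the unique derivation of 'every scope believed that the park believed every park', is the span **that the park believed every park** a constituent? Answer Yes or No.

Yes

[S [NP [Det every] [N scope]] [VP [V believed] [CP [C that] [S [NP [Det the] [N park]] [VP [V believed] [NP [Det every] [N park]]]]]]]
The words 'that the park believed every park' are exhaustively dominated by a single CP node (built by CP → C S), so they form a constituent.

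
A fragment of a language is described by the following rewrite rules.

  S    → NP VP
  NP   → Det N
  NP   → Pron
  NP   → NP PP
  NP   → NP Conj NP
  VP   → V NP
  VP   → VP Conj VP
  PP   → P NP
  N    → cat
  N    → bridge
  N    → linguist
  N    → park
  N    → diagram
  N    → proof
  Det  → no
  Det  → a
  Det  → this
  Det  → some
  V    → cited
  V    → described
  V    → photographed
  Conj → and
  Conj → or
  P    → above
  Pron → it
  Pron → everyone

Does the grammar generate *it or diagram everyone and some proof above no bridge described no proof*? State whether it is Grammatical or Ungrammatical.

A Conj word can never sit immediately before an N word in any string this grammar generates, so the substring 'or diagram' rules out a derivation.

Ungrammatical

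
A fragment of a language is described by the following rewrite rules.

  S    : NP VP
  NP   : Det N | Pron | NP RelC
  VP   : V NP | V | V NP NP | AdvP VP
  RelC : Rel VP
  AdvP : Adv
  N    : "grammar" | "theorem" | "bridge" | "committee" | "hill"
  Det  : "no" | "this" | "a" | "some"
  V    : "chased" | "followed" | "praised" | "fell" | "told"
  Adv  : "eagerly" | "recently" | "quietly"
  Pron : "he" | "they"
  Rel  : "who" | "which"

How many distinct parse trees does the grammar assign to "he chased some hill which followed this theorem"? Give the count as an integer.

The two bracketings:
[S [NP [Pron he]] [VP [V chased] [NP [NP [Det some] [N hill]] [RelC [Rel which] [VP [V followed] [NP [Det this] [N theorem]]]]]]]
[S [NP [Pron he]] [VP [V chased] [NP [NP [Det some] [N hill]] [RelC [Rel which] [VP [V followed]]]] [NP [Det this] [N theorem]]]]
The difference turns on whether VP → V is used at the relevant span, versus an alternative expansion of VP.

2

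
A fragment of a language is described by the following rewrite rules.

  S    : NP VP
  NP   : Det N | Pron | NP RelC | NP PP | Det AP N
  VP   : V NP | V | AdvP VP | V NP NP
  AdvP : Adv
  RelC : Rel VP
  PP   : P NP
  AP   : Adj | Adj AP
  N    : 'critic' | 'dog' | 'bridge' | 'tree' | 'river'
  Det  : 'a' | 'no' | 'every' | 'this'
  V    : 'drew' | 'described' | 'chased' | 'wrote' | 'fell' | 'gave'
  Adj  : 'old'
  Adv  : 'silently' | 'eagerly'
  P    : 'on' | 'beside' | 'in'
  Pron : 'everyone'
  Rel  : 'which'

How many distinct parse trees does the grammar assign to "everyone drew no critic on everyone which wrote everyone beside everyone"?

7

Two of the 7 distinct bracketings:
[S [NP [Pron everyone]] [VP [V drew] [NP [NP [NP [Det no] [N critic]] [PP [P on] [NP [Pron everyone]]]] [RelC [Rel which] [VP [V wrote] [NP [NP [Pron everyone]] [PP [P beside] [NP [Pron everyone]]]]]]]]]
[S [NP [Pron everyone]] [VP [V drew] [NP [NP [Det no] [N critic]] [PP [P on] [NP [NP [Pron everyone]] [RelC [Rel which] [VP [V wrote] [NP [NP [Pron everyone]] [PP [P beside] [NP [Pron everyone]]]]]]]]]]]
The trees differ in how a recursive rule is bracketed over the same span.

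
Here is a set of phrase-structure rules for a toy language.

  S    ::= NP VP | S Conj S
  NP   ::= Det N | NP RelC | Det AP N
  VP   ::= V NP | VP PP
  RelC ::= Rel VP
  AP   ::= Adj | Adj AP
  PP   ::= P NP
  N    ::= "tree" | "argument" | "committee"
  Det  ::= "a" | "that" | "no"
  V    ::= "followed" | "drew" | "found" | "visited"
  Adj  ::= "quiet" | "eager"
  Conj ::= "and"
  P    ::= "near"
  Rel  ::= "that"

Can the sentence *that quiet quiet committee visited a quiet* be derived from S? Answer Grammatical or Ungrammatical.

Ungrammatical

For S → NP VP, the only prefix that parses as NP is 'that quiet quiet committee', but the remainder 'visited a quiet' is not a VP under these rules. The alternative S rule S → S Conj S likewise has no satisfying split.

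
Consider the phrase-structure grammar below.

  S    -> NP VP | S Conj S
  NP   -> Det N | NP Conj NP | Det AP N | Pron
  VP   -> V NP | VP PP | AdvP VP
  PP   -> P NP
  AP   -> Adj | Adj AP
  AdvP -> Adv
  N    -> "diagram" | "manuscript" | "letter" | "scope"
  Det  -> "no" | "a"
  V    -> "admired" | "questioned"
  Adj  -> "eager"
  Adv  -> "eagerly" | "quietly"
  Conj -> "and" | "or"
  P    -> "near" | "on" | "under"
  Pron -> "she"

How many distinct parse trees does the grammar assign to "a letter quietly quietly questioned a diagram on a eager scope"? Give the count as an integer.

3

Two of the 3 distinct bracketings:
[S [NP [Det a] [N letter]] [VP [VP [AdvP [Adv quietly]] [VP [AdvP [Adv quietly]] [VP [V questioned] [NP [Det a] [N diagram]]]]] [PP [P on] [NP [Det a] [AP [Adj eager]] [N scope]]]]]
[S [NP [Det a] [N letter]] [VP [AdvP [Adv quietly]] [VP [VP [AdvP [Adv quietly]] [VP [V questioned] [NP [Det a] [N diagram]]]] [PP [P on] [NP [Det a] [AP [Adj eager]] [N scope]]]]]]
The trees differ in how a recursive rule is bracketed over the same span.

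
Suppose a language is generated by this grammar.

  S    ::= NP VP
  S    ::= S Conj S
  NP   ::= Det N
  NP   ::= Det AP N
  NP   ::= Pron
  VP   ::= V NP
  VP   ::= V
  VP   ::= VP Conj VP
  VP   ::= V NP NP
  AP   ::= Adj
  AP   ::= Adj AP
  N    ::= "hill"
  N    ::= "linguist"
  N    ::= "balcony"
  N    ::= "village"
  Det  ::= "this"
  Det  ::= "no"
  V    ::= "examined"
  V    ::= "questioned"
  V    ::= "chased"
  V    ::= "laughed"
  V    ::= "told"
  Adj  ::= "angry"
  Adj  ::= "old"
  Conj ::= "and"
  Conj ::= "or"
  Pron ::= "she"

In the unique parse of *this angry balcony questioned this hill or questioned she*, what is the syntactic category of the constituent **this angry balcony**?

NP

[S [NP [Det this] [AP [Adj angry]] [N balcony]] [VP [VP [V questioned] [NP [Det this] [N hill]]] [Conj or] [VP [V questioned] [NP [Pron she]]]]]
The span 'this angry balcony' is the NP node built by NP → Det AP N.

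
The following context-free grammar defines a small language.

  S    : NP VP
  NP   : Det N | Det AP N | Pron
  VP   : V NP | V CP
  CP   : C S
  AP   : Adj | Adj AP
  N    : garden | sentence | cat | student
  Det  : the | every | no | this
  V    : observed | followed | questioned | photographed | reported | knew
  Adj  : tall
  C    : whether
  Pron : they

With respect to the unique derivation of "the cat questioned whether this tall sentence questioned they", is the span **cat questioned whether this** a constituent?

[S [NP [Det the] [N cat]] [VP [V questioned] [CP [C whether] [S [NP [Det this] [AP [Adj tall]] [N sentence]] [VP [V questioned] [NP [Pron they]]]]]]]
The smallest constituent containing 'cat questioned whether this' is the S spanning 'the cat questioned whether this tall sentence questioned they'; no single node in the tree dominates exactly the given words.

No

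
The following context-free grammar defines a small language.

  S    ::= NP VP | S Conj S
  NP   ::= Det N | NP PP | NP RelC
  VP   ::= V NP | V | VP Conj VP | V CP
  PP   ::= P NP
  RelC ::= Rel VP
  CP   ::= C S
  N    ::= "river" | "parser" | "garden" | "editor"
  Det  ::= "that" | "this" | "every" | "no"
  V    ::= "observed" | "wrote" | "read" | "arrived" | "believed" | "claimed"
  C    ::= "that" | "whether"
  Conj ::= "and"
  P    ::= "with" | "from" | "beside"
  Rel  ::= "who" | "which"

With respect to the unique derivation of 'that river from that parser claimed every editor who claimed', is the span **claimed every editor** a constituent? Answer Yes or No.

[S [NP [NP [Det that] [N river]] [PP [P from] [NP [Det that] [N parser]]]] [VP [V claimed] [NP [NP [Det every] [N editor]] [RelC [Rel who] [VP [V claimed]]]]]]
The smallest constituent containing 'claimed every editor' is the VP spanning 'claimed every editor who claimed'; no single node in the tree dominates exactly the given words.

No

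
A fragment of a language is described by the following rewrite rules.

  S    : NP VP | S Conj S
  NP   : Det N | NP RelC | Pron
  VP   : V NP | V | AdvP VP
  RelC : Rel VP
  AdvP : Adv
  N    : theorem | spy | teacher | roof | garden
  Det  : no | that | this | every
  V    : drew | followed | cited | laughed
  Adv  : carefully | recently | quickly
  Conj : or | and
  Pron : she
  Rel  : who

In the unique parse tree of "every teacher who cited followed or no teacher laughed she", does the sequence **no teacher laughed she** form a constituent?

Yes

[S [S [NP [NP [Det every] [N teacher]] [RelC [Rel who] [VP [V cited]]]] [VP [V followed]]] [Conj or] [S [NP [Det no] [N teacher]] [VP [V laughed] [NP [Pron she]]]]]
The words 'no teacher laughed she' are exhaustively dominated by a single S node (built by S → NP VP), so they form a constituent.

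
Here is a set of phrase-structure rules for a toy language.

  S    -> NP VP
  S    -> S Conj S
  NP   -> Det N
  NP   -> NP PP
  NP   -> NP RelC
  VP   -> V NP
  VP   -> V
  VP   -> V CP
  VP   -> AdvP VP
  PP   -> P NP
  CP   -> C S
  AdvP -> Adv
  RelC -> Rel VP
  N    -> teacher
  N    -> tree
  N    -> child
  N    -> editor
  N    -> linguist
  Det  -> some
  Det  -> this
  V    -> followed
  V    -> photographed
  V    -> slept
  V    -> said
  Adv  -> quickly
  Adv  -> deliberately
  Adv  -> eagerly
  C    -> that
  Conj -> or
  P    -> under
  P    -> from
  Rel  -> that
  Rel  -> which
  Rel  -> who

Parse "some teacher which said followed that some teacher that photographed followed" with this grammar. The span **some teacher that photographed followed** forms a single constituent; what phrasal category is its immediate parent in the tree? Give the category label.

[S [NP [NP [Det some] [N teacher]] [RelC [Rel which] [VP [V said]]]] [VP [V followed] [CP [C that] [S [NP [NP [Det some] [N teacher]] [RelC [Rel that] [VP [V photographed]]]] [VP [V followed]]]]]]
The span 'some teacher that photographed followed' is the S node built by S → NP VP.
Its mother is the CP built by CP → C S.

CP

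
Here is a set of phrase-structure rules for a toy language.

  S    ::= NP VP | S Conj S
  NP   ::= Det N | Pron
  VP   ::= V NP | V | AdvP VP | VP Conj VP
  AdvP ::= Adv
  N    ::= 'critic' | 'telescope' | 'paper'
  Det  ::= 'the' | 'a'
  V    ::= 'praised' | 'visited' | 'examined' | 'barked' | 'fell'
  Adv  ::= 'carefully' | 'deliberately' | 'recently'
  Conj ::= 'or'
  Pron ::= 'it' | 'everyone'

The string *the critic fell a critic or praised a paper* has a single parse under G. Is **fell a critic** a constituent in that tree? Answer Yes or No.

Yes

[S [NP [Det the] [N critic]] [VP [VP [V fell] [NP [Det a] [N critic]]] [Conj or] [VP [V praised] [NP [Det a] [N paper]]]]]
The words 'fell a critic' are exhaustively dominated by a single VP node (built by VP → V NP), so they form a constituent.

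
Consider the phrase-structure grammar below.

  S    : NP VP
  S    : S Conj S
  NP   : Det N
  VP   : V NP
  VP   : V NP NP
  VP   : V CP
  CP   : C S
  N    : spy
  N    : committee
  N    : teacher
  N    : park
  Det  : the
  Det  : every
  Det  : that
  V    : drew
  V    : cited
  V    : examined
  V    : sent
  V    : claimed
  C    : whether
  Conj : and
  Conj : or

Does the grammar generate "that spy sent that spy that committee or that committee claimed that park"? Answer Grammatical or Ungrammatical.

Grammatical

[S [S [NP [Det that] [N spy]] [VP [V sent] [NP [Det that] [N spy]] [NP [Det that] [N committee]]]] [Conj or] [S [NP [Det that] [N committee]] [VP [V claimed] [NP [Det that] [N park]]]]]
Every word is introduced by a lexical rule and the phrasal rules combine the resulting categories into a single S.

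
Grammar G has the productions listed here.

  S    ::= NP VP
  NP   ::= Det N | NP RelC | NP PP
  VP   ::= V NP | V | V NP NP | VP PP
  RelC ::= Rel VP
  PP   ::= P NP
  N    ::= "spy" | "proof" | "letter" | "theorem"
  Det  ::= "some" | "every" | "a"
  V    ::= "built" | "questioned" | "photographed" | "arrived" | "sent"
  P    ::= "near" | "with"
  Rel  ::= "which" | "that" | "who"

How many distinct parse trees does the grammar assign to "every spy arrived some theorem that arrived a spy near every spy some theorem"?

4

Two of the 4 distinct bracketings:
[S [NP [Det every] [N spy]] [VP [V arrived] [NP [NP [Det some] [N theorem]] [RelC [Rel that] [VP [V arrived] [NP [NP [Det a] [N spy]] [PP [P near] [NP [Det every] [N spy]]]] [NP [Det some] [N theorem]]]]]]]
[S [NP [Det every] [N spy]] [VP [V arrived] [NP [NP [Det some] [N theorem]] [RelC [Rel that] [VP [V arrived] [NP [NP [Det a] [N spy]] [PP [P near] [NP [Det every] [N spy]]]]]]] [NP [Det some] [N theorem]]]]
The trees differ in how a recursive rule is bracketed over the same span.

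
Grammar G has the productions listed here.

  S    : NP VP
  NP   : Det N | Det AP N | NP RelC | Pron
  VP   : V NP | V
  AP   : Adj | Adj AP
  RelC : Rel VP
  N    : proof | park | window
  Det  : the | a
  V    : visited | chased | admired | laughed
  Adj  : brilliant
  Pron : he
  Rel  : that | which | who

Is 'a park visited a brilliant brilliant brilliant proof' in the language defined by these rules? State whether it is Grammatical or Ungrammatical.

[S [NP [Det a] [N park]] [VP [V visited] [NP [Det a] [AP [Adj brilliant] [AP [Adj brilliant] [AP [Adj brilliant]]]] [N proof]]]]
Every word is introduced by a lexical rule and the phrasal rules combine the resulting categories into a single S.

Grammatical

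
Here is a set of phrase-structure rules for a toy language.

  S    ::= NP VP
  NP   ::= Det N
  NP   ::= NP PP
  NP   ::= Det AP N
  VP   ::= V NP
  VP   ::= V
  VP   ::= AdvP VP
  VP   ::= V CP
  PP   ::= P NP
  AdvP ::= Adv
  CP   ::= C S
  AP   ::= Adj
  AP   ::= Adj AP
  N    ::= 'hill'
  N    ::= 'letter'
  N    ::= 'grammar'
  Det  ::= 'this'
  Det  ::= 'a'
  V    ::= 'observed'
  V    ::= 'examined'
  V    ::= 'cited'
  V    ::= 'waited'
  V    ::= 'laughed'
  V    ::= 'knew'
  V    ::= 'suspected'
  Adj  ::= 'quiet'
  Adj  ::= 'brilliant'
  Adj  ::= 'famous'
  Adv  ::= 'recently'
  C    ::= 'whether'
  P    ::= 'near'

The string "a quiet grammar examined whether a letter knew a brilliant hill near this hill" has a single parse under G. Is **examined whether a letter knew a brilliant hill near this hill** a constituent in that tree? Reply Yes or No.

[S [NP [Det a] [AP [Adj quiet]] [N grammar]] [VP [V examined] [CP [C whether] [S [NP [Det a] [N letter]] [VP [V knew] [NP [NP [Det a] [AP [Adj brilliant]] [N hill]] [PP [P near] [NP [Det this] [N hill]]]]]]]]]
The words 'examined whether a letter knew a brilliant hill near this hill' are exhaustively dominated by a single VP node (built by VP → V CP), so they form a constituent.

Yes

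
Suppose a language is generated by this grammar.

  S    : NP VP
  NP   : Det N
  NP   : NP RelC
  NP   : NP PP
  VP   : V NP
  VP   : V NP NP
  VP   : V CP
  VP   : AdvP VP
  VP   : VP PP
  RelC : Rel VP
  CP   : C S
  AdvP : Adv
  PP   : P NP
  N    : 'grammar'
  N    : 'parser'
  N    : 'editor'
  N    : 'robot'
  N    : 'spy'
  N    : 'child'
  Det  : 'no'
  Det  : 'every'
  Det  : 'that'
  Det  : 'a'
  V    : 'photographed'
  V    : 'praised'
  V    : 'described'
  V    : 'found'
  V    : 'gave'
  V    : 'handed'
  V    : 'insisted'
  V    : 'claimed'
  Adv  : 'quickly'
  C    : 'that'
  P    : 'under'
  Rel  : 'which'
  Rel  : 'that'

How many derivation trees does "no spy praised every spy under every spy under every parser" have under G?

Two of the 5 distinct bracketings:
[S [NP [Det no] [N spy]] [VP [V praised] [NP [NP [Det every] [N spy]] [PP [P under] [NP [NP [Det every] [N spy]] [PP [P under] [NP [Det every] [N parser]]]]]]]]
[S [NP [Det no] [N spy]] [VP [V praised] [NP [NP [NP [Det every] [N spy]] [PP [P under] [NP [Det every] [N spy]]]] [PP [P under] [NP [Det every] [N parser]]]]]]
The trees differ in how a recursive rule is bracketed over the same span.

5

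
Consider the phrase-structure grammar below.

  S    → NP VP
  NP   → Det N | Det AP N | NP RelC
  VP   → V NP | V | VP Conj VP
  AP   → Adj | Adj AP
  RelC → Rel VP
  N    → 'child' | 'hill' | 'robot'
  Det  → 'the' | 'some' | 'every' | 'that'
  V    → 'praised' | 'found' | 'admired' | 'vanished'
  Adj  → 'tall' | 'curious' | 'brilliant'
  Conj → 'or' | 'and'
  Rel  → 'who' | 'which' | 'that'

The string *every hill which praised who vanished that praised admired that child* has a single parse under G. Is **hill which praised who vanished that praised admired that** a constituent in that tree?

No

[S [NP [NP [NP [NP [Det every] [N hill]] [RelC [Rel which] [VP [V praised]]]] [RelC [Rel who] [VP [V vanished]]]] [RelC [Rel that] [VP [V praised]]]] [VP [V admired] [NP [Det that] [N child]]]]
The smallest constituent containing 'hill which praised who vanished that praised admired that' is the S spanning 'every hill which praised who vanished that praised admired that child'; no single node in the tree dominates exactly the given words.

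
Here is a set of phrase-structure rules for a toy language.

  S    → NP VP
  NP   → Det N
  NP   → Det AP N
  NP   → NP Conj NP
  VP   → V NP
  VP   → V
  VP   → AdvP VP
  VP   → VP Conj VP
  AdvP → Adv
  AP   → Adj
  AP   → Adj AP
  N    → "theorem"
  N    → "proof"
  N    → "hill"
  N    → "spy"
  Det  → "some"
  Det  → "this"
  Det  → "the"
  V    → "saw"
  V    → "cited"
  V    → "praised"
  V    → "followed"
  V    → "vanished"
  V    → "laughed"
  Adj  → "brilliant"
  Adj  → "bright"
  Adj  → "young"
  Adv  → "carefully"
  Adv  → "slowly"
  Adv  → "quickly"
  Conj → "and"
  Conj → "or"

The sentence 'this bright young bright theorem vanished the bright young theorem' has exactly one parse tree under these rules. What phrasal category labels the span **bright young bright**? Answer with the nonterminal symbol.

AP

[S [NP [Det this] [AP [Adj bright] [AP [Adj young] [AP [Adj bright]]]] [N theorem]] [VP [V vanished] [NP [Det the] [AP [Adj bright] [AP [Adj young]]] [N theorem]]]]
The span 'bright young bright' is the AP node built by AP → Adj AP.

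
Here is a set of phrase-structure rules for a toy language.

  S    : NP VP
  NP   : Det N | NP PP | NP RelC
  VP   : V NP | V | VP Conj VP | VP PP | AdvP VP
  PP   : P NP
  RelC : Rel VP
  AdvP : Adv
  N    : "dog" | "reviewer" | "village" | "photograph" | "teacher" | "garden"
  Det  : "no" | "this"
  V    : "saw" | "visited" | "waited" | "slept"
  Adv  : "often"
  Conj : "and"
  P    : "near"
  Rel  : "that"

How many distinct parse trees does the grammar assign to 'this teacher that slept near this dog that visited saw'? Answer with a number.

Two of the 4 distinct bracketings:
[S [NP [NP [NP [Det this] [N teacher]] [RelC [Rel that] [VP [V slept]]]] [PP [P near] [NP [NP [Det this] [N dog]] [RelC [Rel that] [VP [V visited]]]]]] [VP [V saw]]]
[S [NP [NP [Det this] [N teacher]] [RelC [Rel that] [VP [VP [V slept]] [PP [P near] [NP [NP [Det this] [N dog]] [RelC [Rel that] [VP [V visited]]]]]]]] [VP [V saw]]]
The difference turns on whether NP → NP PP is used at the relevant span, versus an alternative expansion of NP.

4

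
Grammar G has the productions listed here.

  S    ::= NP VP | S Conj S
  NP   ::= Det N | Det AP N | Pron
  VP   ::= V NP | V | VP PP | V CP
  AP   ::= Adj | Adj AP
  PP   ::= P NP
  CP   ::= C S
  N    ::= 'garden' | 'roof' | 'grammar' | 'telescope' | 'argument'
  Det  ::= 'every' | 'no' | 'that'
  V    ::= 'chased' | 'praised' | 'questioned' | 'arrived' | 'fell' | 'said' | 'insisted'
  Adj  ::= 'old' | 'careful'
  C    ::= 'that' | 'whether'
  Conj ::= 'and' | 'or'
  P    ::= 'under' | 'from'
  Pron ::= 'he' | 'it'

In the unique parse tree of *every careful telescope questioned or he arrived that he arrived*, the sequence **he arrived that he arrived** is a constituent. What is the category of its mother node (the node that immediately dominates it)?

[S [S [NP [Det every] [AP [Adj careful]] [N telescope]] [VP [V questioned]]] [Conj or] [S [NP [Pron he]] [VP [V arrived] [CP [C that] [S [NP [Pron he]] [VP [V arrived]]]]]]]
The span 'he arrived that he arrived' is the S node built by S → NP VP.
Its mother is the S built by S → S Conj S.

S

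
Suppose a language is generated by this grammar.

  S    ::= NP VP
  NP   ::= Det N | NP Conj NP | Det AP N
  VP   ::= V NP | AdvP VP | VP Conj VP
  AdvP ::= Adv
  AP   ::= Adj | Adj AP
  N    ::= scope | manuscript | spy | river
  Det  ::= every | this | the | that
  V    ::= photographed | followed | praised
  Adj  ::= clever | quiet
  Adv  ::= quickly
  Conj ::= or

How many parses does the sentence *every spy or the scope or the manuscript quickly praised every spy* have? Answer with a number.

2

The two bracketings:
[S [NP [NP [Det every] [N spy]] [Conj or] [NP [NP [Det the] [N scope]] [Conj or] [NP [Det the] [N manuscript]]]] [VP [AdvP [Adv quickly]] [VP [V praised] [NP [Det every] [N spy]]]]]
[S [NP [NP [NP [Det every] [N spy]] [Conj or] [NP [Det the] [N scope]]] [Conj or] [NP [Det the] [N manuscript]]] [VP [AdvP [Adv quickly]] [VP [V praised] [NP [Det every] [N spy]]]]]
The trees differ in how a recursive rule is bracketed over the same span.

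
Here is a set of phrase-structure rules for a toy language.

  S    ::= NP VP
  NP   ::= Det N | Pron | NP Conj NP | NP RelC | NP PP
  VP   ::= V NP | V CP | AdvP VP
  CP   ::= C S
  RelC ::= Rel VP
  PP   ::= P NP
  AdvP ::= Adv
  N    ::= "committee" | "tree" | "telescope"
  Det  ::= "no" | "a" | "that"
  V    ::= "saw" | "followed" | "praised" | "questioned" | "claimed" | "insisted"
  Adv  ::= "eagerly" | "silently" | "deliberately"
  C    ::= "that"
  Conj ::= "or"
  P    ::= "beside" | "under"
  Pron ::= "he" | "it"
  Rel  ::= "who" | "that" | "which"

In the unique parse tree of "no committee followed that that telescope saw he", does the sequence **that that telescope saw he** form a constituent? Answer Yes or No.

Yes

[S [NP [Det no] [N committee]] [VP [V followed] [CP [C that] [S [NP [Det that] [N telescope]] [VP [V saw] [NP [Pron he]]]]]]]
The words 'that that telescope saw he' are exhaustively dominated by a single CP node (built by CP → C S), so they form a constituent.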